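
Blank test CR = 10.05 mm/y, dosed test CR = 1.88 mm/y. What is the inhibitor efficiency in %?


Apply the inhibitor-efficiency definition: IE = (CR_blank − CR_inh)/CR_blank × 100
IE = (10.05 − 1.88) / 10.05 × 100
IE = 8.17 / 10.05 × 100 = 81.3 %

81.3 %


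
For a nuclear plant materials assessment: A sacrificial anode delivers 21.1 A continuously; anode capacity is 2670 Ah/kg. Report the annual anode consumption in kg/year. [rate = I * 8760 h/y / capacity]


Annual consumption = current * hours per year / capacity
Rate = 21.1 * 8760 / 2670 = 69.2 kg/year

69.2 kg/year


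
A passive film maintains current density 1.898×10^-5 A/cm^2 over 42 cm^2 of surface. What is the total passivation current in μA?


I = i_pass * A, then convert A → μA (×10^6)
I = 1.898×10^-5 * 42 * 10^6 = 797.16 μA

797.16 μA


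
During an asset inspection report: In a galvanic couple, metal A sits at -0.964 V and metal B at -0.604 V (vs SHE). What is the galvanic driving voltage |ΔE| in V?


Driving voltage is the absolute potential difference.
|ΔE| = |-0.964 − (-0.604)| = 0.36 V

0.36 V


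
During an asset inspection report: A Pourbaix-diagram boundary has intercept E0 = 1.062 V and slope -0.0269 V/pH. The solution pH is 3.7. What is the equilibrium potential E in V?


Apply the Pourbaix line equation: E = E0 + slope*pH
E = 1.062 + (-0.0269)*3.7 = 1.062 + (-0.09953) = 0.96247 V
Rounded to 4 decimal places: E = 0.9625 V

0.9625 V


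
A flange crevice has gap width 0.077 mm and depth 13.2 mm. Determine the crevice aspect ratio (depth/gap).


Aspect ratio = depth / gap
Ratio = 13.2 / 0.077 = 171.4

171.4


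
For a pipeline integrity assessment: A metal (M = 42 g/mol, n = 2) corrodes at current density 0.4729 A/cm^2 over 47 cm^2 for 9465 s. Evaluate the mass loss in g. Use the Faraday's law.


Apply Faraday's law: m = i*A*t*M / (n*F)
Total charge passed Q = i*A*t = 0.4729*47*9465 = 210371.9295 C
m = Q*M/(n*F) = 210371.9295*42/(2*96485) = 45.788 g

45.788 g


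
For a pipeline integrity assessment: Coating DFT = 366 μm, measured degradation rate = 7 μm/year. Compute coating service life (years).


Service life = thickness / degradation rate
Life = 366 / 7 = 52.3 years

52.3 years


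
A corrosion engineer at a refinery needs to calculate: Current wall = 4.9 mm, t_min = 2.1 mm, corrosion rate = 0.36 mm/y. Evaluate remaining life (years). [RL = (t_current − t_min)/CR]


Apply the remaining-life relation: RL = (t_current − t_min) / CR
RL = (4.9 − 2.1) / 0.36 = 2.8 / 0.36 = 7.8 years

7.8 years


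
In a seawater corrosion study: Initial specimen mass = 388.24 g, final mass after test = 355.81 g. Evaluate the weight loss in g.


Weight loss = initial − final
WL = 388.24 − 355.81 = 32.43 g

32.43 g


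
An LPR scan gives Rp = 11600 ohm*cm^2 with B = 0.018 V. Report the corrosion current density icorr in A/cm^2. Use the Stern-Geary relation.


Apply the Stern-Geary relation: icorr = B / Rp
icorr = 0.018 / 11600 = 1.552×10^-6 A/cm^2

1.552×10^-6 A/cm^2


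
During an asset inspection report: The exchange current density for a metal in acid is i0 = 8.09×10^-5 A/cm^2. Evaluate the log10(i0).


i0 = 8.09×10^-5 A/cm^2
log10(i0) = -4.092

-4.092


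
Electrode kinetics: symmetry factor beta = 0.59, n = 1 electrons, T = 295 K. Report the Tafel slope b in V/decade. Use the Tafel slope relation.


Apply the Tafel slope relation: b = 2.303*R*T/(beta*n*F)
Numerator: 2.303 * 8.314 * 295 = 5648.41
Denominator: 0.59 * 1 * 96485 = 56926.15
b = 5648.41 / 56926.15 = 0.0992 V/decade

0.0992 V/decade


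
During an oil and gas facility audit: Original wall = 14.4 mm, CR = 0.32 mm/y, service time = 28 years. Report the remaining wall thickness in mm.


Remaining wall = original − CR × time
t = 14.4 − 0.32*28 = 14.4 − 8.96 = 5.44 mm

5.44 mm


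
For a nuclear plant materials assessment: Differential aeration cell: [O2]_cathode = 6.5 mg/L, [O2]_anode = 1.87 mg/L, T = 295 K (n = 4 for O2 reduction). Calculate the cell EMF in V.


Apply the Nernst concentration-cell relation: E = (RT/nF)*ln(C_cathode/C_anode)
RT/nF = 8.314*295/(4*96485) = 0.00635495 V
ln(6.5/1.87) = 1.24586
E = 0.00635495 * 1.24586 = 0.00792 V

0.00792 V


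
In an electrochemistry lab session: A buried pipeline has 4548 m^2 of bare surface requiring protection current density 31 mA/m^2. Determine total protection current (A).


I = area * current density, then convert mA → A (÷1000)
I = 4548 * 31 / 1000 = 140.99 A

140.99 A


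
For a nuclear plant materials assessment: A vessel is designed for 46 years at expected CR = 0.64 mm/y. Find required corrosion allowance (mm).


Corrosion allowance = CR × design life
CA = 0.64 * 46 = 29.44 mm

29.44 mm


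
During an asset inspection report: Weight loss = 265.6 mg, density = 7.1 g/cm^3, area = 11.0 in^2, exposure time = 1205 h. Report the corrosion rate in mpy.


Apply the mpy weight-loss relation: CR = 534 * W / (D * A * T)
Numerator: 534 * 265.6 = 141830.4
Denominator: 7.1 * 11.0 * 1205 = 94110.5
CR = 141830.4 / 94110.5 = 1.507 mpy

1.507 mpy


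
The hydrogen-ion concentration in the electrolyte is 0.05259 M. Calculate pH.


pH = −log10[H+]
pH = −log10(0.05259) = 1.28

1.28


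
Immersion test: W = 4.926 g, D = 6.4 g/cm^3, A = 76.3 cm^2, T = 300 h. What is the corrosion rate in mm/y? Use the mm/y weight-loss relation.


Apply the mm/y weight-loss relation: CR = 87600 * W / (D * A * T)
Numerator: 87600 * 4.926 = 431517.6
Denominator: 6.4 * 76.3 * 300 = 146496.0
CR = 431517.6 / 146496.0 = 2.9456 mm/y

2.9456 mm/y


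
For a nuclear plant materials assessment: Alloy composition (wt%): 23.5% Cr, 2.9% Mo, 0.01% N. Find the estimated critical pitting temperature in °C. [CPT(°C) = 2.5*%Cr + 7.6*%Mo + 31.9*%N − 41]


Apply the ASTM G48 empirical CPT estimate: CPT(°C) = 2.5*%Cr + 7.6*%Mo + 31.9*%N − 41
2.5*23.5 = 58.75; 7.6*2.9 = 22.04; 31.9*0.01 = 0.319
CPT = 58.75 + 22.04 + 0.319 − 41 = 40.109 °C
Rounded to 0.1 °C: CPT ≈ 40.1 °C

40.1 °C


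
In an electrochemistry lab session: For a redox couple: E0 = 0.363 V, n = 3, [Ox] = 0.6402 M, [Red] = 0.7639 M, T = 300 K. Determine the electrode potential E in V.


Apply the Nernst equation: E = E0 + (RT/nF)*ln([Ox]/[Red])
Step 1: RT/nF = 8.314*300/(3*96485) = 0.00861688 V
Step 2: [Ox]/[Red] = 0.6402/0.7639 = 0.838068
Step 3: ln(0.838068) = -0.176656
Step 4: correction = 0.00861688 * -0.176656 = -0.002 V
E = 0.363 + -0.002 = 0.361 V

0.361 V


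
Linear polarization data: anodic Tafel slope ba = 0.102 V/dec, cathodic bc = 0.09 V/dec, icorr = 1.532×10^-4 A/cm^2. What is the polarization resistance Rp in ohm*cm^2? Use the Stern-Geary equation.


Apply the Stern-Geary equation: Rp = ba*bc / (2.303*icorr*(ba+bc))
ba*bc = 0.102*0.09 = 0.00918
ba+bc = 0.192; 2.303*icorr*(ba+bc) = 2.303*1.532×10^-4*0.192 = 6.7741363×10^-5
Rp = 0.00918 / 6.7741363×10^-5 = 135.5 ohm*cm^2

135.5 ohm*cm^2


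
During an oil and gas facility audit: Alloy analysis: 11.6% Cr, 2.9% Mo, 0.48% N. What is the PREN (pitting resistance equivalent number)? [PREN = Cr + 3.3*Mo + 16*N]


Apply the PREN formula: PREN = Cr + 3.3*Mo + 16*N
PREN = 11.6 + 3.3*2.9 + 16*0.48
PREN = 11.6 + 9.57 + 7.68 = 28.85

28.85


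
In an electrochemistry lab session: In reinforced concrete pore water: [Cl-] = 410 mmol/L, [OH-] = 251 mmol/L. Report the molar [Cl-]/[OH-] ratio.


Threshold parameter = [Cl-] / [OH-] (molar basis; both in mmol/L, so units cancel)
Ratio = 410 / 251 = 1.63

1.63


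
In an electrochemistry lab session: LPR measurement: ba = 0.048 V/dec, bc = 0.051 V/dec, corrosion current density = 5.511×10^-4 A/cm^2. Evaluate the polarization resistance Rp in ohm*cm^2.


Apply the Stern-Geary equation: Rp = ba*bc / (2.303*icorr*(ba+bc))
ba*bc = 0.048*0.051 = 0.002448
ba+bc = 0.099; 2.303*icorr*(ba+bc) = 2.303*5.511×10^-4*0.099 = 1.2564915×10^-4
Rp = 0.002448 / 1.2564915×10^-4 = 19.5 ohm*cm^2

19.5 ohm*cm^2


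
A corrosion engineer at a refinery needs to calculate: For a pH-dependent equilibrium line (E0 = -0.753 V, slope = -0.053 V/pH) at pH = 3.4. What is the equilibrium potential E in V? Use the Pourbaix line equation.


Apply the Pourbaix line equation: E = E0 + slope*pH
E = -0.753 + (-0.053)*3.4 = -0.753 + (-0.1802) = -0.9332 V
Rounded to 3 decimal places: E = -0.933 V

-0.933 V


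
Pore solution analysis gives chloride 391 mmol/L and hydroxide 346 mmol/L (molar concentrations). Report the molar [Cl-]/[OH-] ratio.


Threshold parameter = [Cl-] / [OH-] (molar basis; both in mmol/L, so units cancel)
Ratio = 391 / 346 = 1.13

1.13


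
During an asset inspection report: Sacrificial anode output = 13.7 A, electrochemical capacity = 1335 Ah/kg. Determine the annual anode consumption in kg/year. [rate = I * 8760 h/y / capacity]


Annual consumption = current * hours per year / capacity
Rate = 13.7 * 8760 / 1335 = 89.9 kg/year

89.9 kg/year


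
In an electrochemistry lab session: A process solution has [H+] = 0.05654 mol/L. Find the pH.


pH = −log10[H+]
pH = −log10(0.05654) = 1.25

1.25


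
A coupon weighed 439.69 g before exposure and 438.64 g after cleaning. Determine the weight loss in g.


Weight loss = initial − final
WL = 439.69 − 438.64 = 1.05 g

1.05 g


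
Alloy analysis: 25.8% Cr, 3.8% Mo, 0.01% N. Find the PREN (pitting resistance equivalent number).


Apply the PREN formula: PREN = Cr + 3.3*Mo + 16*N
PREN = 25.8 + 3.3*3.8 + 16*0.01
PREN = 25.8 + 12.54 + 0.16 = 38.5

38.5


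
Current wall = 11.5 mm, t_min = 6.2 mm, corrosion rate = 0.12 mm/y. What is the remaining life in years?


Apply the remaining-life relation: RL = (t_current − t_min) / CR
RL = (11.5 − 6.2) / 0.12 = 5.3 / 0.12 = 44.2 years

44.2 years


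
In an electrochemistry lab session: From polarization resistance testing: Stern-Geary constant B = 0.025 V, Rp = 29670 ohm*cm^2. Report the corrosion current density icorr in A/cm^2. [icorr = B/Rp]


Apply the Stern-Geary relation: icorr = B / Rp
icorr = 0.025 / 29670 = 8.426×10^-7 A/cm^2

8.426×10^-7 A/cm^2


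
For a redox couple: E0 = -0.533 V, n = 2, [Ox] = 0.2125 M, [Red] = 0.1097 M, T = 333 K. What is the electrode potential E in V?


Apply the Nernst equation: E = E0 + (RT/nF)*ln([Ox]/[Red])
Step 1: RT/nF = 8.314*333/(2*96485) = 0.01434711 V
Step 2: [Ox]/[Red] = 0.2125/0.1097 = 1.937101
Step 3: ln(1.937101) = 0.661193
Step 4: correction = 0.01434711 * 0.661193 = 0.0095 V
E = -0.533 + 0.0095 = -0.5235 V

-0.5235 V


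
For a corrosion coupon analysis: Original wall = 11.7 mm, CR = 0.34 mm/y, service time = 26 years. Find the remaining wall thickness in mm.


Remaining wall = original − CR × time
t = 11.7 − 0.34*26 = 11.7 − 8.84 = 2.86 mm

2.86 mm


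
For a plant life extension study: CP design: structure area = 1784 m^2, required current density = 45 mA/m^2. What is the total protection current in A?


I = area * current density, then convert mA → A (÷1000)
I = 1784 * 45 / 1000 = 80.28 A

80.28 A


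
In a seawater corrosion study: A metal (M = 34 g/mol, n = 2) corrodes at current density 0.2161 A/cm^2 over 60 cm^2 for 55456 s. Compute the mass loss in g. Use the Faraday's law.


Apply Faraday's law: m = i*A*t*M / (n*F)
Total charge passed Q = i*A*t = 0.2161*60*55456 = 719042.496 C
m = Q*M/(n*F) = 719042.496*34/(2*96485) = 126.69 g

126.69 g


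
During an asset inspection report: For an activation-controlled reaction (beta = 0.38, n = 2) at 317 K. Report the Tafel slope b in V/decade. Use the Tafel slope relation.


Apply the Tafel slope relation: b = 2.303*R*T/(beta*n*F)
Numerator: 2.303 * 8.314 * 317 = 6069.64
Denominator: 0.38 * 2 * 96485 = 73328.6
b = 6069.64 / 73328.6 = 0.0828 V/decade

0.0828 V/decade


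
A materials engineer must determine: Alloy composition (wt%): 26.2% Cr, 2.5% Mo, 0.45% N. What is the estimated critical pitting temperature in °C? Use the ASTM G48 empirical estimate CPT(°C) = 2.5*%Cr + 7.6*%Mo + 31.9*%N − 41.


Apply the ASTM G48 empirical CPT estimate: CPT(°C) = 2.5*%Cr + 7.6*%Mo + 31.9*%N − 41
2.5*26.2 = 65.5; 7.6*2.5 = 19; 31.9*0.45 = 14.355
CPT = 65.5 + 19 + 14.355 − 41 = 57.855 °C
Rounded to 0.1 °C: CPT ≈ 57.9 °C

57.9 °C


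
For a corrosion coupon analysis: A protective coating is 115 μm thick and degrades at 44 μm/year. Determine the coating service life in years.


Service life = thickness / degradation rate
Life = 115 / 44 = 2.6 years

2.6 years


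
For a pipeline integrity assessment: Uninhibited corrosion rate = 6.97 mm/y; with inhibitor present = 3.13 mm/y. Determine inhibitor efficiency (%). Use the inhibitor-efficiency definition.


Apply the inhibitor-efficiency definition: IE = (CR_blank − CR_inh)/CR_blank × 100
IE = (6.97 − 3.13) / 6.97 × 100
IE = 3.84 / 6.97 × 100 = 55.1 %

55.1 %


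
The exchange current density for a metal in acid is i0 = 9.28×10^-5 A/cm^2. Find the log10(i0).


i0 = 9.28×10^-5 A/cm^2
log10(i0) = -4.032

-4.032


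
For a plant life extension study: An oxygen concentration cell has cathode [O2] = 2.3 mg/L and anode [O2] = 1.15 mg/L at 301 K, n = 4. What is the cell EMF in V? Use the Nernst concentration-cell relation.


Apply the Nernst concentration-cell relation: E = (RT/nF)*ln(C_cathode/C_anode)
RT/nF = 8.314*301/(4*96485) = 0.0064842 V
ln(2.3/1.15) = 0.69315
E = 0.0064842 * 0.69315 = 0.00449 V

0.00449 V


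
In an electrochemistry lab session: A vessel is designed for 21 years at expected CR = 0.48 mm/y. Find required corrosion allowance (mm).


Corrosion allowance = CR × design life
CA = 0.48 * 21 = 10.08 mm

10.08 mm


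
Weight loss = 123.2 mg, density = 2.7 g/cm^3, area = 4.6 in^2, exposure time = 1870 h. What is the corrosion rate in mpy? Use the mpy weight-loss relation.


Apply the mpy weight-loss relation: CR = 534 * W / (D * A * T)
Numerator: 534 * 123.2 = 65788.8
Denominator: 2.7 * 4.6 * 1870 = 23225.4
CR = 65788.8 / 23225.4 = 2.83262 mpy

2.83262 mpy


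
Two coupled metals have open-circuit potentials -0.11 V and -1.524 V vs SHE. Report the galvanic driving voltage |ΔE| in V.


Driving voltage is the absolute potential difference.
|ΔE| = |-0.11 − (-1.524)| = 1.414 V

1.414 V


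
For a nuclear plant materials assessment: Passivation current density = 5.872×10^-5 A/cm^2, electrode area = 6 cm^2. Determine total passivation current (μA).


I = i_pass * A, then convert A → μA (×10^6)
I = 5.872×10^-5 * 6 * 10^6 = 352.32 μA

352.32 μA


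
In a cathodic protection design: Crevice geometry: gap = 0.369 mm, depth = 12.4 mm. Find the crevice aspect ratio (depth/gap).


Aspect ratio = depth / gap
Ratio = 12.4 / 0.369 = 33.6

33.6


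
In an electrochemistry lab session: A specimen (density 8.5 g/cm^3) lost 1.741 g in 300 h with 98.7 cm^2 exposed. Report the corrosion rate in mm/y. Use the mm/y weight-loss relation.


Apply the mm/y weight-loss relation: CR = 87600 * W / (D * A * T)
Numerator: 87600 * 1.741 = 152511.6
Denominator: 8.5 * 98.7 * 300 = 251685.0
CR = 152511.6 / 251685.0 = 0.605962 mm/y

0.605962 mm/y


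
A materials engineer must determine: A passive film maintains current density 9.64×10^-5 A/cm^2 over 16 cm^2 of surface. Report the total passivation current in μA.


I = i_pass * A, then convert A → μA (×10^6)
I = 9.64×10^-5 * 16 * 10^6 = 1542.4 μA

1542.4 μA


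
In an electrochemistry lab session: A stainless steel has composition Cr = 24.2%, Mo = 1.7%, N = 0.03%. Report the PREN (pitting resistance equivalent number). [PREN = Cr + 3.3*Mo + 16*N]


Apply the PREN formula: PREN = Cr + 3.3*Mo + 16*N
PREN = 24.2 + 3.3*1.7 + 16*0.03
PREN = 24.2 + 5.61 + 0.48 = 30.29

30.29


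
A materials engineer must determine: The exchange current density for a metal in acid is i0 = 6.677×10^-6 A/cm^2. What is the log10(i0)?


i0 = 6.677×10^-6 A/cm^2
log10(i0) = -5.175

-5.175


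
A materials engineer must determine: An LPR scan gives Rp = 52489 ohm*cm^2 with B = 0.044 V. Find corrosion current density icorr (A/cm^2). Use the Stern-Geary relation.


Apply the Stern-Geary relation: icorr = B / Rp
icorr = 0.044 / 52489 = 8.383×10^-7 A/cm^2

8.383×10^-7 A/cm^2


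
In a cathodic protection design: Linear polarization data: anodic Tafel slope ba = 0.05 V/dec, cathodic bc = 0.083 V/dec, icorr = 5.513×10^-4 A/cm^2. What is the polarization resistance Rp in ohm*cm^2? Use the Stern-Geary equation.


Apply the Stern-Geary equation: Rp = ba*bc / (2.303*icorr*(ba+bc))
ba*bc = 0.05*0.083 = 0.00415
ba+bc = 0.133; 2.303*icorr*(ba+bc) = 2.303*5.513×10^-4*0.133 = 1.6886264×10^-4
Rp = 0.00415 / 1.6886264×10^-4 = 24.6 ohm*cm^2

24.6 ohm*cm^2


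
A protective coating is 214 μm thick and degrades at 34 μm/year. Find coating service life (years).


Service life = thickness / degradation rate
Life = 214 / 34 = 6.3 years

6.3 years


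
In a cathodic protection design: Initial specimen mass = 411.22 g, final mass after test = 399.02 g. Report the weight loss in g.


Weight loss = initial − final
WL = 411.22 − 399.02 = 12.2 g

12.2 g


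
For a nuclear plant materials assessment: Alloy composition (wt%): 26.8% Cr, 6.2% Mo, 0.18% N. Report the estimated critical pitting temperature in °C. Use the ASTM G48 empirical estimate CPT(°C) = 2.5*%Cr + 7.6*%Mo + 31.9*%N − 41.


Apply the ASTM G48 empirical CPT estimate: CPT(°C) = 2.5*%Cr + 7.6*%Mo + 31.9*%N − 41
2.5*26.8 = 67; 7.6*6.2 = 47.12; 31.9*0.18 = 5.742
CPT = 67 + 47.12 + 5.742 − 41 = 78.862 °C
Rounded to 0.1 °C: CPT ≈ 78.9 °C

78.9 °C


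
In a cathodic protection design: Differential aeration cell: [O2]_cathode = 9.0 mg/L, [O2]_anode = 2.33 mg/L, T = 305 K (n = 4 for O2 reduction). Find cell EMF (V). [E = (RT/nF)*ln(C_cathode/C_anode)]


Apply the Nernst concentration-cell relation: E = (RT/nF)*ln(C_cathode/C_anode)
RT/nF = 8.314*305/(4*96485) = 0.00657037 V
ln(9.0/2.33) = 1.35136
E = 0.00657037 * 1.35136 = 0.00888 V

0.00888 V


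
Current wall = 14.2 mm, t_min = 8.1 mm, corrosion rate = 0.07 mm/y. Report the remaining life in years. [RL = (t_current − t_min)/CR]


Apply the remaining-life relation: RL = (t_current − t_min) / CR
RL = (14.2 − 8.1) / 0.07 = 6.1 / 0.07 = 87.1 years

87.1 years


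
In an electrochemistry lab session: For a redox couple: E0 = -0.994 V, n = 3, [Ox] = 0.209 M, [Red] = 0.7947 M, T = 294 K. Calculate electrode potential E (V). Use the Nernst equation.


Apply the Nernst equation: E = E0 + (RT/nF)*ln([Ox]/[Red])
Step 1: RT/nF = 8.314*294/(3*96485) = 0.00844455 V
Step 2: [Ox]/[Red] = 0.209/0.7947 = 0.262992
Step 3: ln(0.262992) = -1.335632
Step 4: correction = 0.00844455 * -1.335632 = -0.0113 V
E = -0.994 + -0.0113 = -1.0053 V

-1.0053 V


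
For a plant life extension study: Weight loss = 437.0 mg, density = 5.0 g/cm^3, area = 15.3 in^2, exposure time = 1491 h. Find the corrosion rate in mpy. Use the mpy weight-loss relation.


Apply the mpy weight-loss relation: CR = 534 * W / (D * A * T)
Numerator: 534 * 437.0 = 233358.0
Denominator: 5.0 * 15.3 * 1491 = 114061.5
CR = 233358.0 / 114061.5 = 2.0459 mpy

2.0459 mpy


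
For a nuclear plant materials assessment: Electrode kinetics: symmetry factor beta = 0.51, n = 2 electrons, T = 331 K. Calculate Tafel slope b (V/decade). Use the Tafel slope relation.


Apply the Tafel slope relation: b = 2.303*R*T/(beta*n*F)
Numerator: 2.303 * 8.314 * 331 = 6337.7
Denominator: 0.51 * 2 * 96485 = 98414.7
b = 6337.7 / 98414.7 = 0.0644 V/decade

0.0644 V/decade


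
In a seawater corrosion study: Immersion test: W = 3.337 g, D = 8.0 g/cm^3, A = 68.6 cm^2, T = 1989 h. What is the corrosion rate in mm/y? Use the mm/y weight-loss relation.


Apply the mm/y weight-loss relation: CR = 87600 * W / (D * A * T)
Numerator: 87600 * 3.337 = 292321.2
Denominator: 8.0 * 68.6 * 1989 = 1091563.2
CR = 292321.2 / 1091563.2 = 0.2678 mm/y

0.2678 mm/y


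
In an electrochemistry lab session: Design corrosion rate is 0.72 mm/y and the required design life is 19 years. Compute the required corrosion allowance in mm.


Corrosion allowance = CR × design life
CA = 0.72 * 19 = 13.68 mm

13.68 mm


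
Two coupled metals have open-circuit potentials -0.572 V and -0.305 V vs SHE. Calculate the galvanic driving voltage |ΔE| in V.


Driving voltage is the absolute potential difference.
|ΔE| = |-0.572 − (-0.305)| = 0.267 V

0.267 V


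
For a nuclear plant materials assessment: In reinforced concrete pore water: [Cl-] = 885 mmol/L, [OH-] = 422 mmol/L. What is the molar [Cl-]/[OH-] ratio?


Threshold parameter = [Cl-] / [OH-] (molar basis; both in mmol/L, so units cancel)
Ratio = 885 / 422 = 2.1

2.1


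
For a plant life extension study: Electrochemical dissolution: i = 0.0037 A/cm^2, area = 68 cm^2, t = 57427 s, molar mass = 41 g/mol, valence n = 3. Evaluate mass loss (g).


Apply Faraday's law: m = i*A*t*M / (n*F)
Total charge passed Q = i*A*t = 0.0037*68*57427 = 14448.6332 C
m = Q*M/(n*F) = 14448.6332*41/(3*96485) = 2.04658 g

2.04658 g


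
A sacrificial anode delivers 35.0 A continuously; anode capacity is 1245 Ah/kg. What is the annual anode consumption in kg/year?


Annual consumption = current * hours per year / capacity
Rate = 35.0 * 8760 / 1245 = 246.3 kg/year

246.3 kg/year


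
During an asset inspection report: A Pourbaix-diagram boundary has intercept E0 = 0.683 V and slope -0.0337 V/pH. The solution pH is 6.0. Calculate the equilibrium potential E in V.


Apply the Pourbaix line equation: E = E0 + slope*pH
E = 0.683 + (-0.0337)*6.0 = 0.683 + (-0.2022) = 0.4808 V
Rounded to 4 decimal places: E = 0.4808 V

0.4808 V


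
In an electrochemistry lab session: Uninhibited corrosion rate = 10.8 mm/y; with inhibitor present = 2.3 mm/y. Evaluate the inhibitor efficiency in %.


Apply the inhibitor-efficiency definition: IE = (CR_blank − CR_inh)/CR_blank × 100
IE = (10.8 − 2.3) / 10.8 × 100
IE = 8.5 / 10.8 × 100 = 78.7 %

78.7 %


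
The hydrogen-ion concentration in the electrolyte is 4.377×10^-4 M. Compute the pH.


pH = −log10[H+]
pH = −log10(4.377×10^-4) = 3.36

3.36


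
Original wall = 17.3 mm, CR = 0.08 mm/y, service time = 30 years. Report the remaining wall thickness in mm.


Remaining wall = original − CR × time
t = 17.3 − 0.08*30 = 17.3 − 2.4 = 14.9 mm

14.9 mm


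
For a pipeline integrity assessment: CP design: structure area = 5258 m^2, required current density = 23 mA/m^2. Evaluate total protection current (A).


I = area * current density, then convert mA → A (÷1000)
I = 5258 * 23 / 1000 = 120.93 A

120.93 A


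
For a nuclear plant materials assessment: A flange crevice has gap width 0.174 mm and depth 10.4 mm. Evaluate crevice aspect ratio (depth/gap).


Aspect ratio = depth / gap
Ratio = 10.4 / 0.174 = 59.8

59.8


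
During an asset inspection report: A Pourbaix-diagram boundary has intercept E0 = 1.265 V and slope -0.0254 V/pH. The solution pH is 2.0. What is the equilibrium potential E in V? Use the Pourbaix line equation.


Apply the Pourbaix line equation: E = E0 + slope*pH
E = 1.265 + (-0.0254)*2.0 = 1.265 + (-0.0508) = 1.2142 V
Rounded to 4 decimal places: E = 1.2142 V

1.2142 V


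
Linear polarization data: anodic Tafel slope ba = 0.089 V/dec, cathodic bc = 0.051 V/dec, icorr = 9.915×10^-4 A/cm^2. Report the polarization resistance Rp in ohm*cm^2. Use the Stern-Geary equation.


Apply the Stern-Geary equation: Rp = ba*bc / (2.303*icorr*(ba+bc))
ba*bc = 0.089*0.051 = 0.004539
ba+bc = 0.14; 2.303*icorr*(ba+bc) = 2.303*9.915×10^-4*0.14 = 3.1967943×10^-4
Rp = 0.004539 / 3.1967943×10^-4 = 14.2 ohm*cm^2

14.2 ohm*cm^2


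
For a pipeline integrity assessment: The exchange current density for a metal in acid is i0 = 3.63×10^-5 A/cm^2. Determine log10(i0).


i0 = 3.63×10^-5 A/cm^2
log10(i0) = -4.44

-4.44


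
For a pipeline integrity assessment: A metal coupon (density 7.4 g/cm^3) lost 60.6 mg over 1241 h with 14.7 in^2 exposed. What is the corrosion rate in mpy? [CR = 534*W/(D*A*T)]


Apply the mpy weight-loss relation: CR = 534 * W / (D * A * T)
Numerator: 534 * 60.6 = 32360.4
Denominator: 7.4 * 14.7 * 1241 = 134995.98
CR = 32360.4 / 134995.98 = 0.23971 mpy

0.23971 mpy


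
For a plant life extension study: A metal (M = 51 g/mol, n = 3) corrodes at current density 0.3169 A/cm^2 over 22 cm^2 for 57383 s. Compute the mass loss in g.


Apply Faraday's law: m = i*A*t*M / (n*F)
Total charge passed Q = i*A*t = 0.3169*22*57383 = 400062.7994 C
m = Q*M/(n*F) = 400062.7994*51/(3*96485) = 70.488 g

70.488 g


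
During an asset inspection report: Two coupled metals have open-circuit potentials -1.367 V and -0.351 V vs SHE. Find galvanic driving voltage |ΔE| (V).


Driving voltage is the absolute potential difference.
|ΔE| = |-1.367 − (-0.351)| = 1.016 V

1.016 V


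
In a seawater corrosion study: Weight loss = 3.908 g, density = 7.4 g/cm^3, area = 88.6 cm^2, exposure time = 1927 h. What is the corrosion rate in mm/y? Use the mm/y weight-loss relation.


Apply the mm/y weight-loss relation: CR = 87600 * W / (D * A * T)
Numerator: 87600 * 3.908 = 342340.8
Denominator: 7.4 * 88.6 * 1927 = 1263418.28
CR = 342340.8 / 1263418.28 = 0.270964 mm/y

0.270964 mm/y


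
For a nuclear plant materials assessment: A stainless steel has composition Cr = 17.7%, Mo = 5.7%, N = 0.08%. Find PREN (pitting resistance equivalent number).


Apply the PREN formula: PREN = Cr + 3.3*Mo + 16*N
PREN = 17.7 + 3.3*5.7 + 16*0.08
PREN = 17.7 + 18.81 + 1.28 = 37.79

37.79


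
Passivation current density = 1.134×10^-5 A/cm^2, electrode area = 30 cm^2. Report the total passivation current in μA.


I = i_pass * A, then convert A → μA (×10^6)
I = 1.134×10^-5 * 30 * 10^6 = 340.2 μA

340.2 μA


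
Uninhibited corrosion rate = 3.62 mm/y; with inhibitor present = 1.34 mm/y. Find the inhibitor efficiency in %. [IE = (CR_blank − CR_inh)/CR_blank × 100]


Apply the inhibitor-efficiency definition: IE = (CR_blank − CR_inh)/CR_blank × 100
IE = (3.62 − 1.34) / 3.62 × 100
IE = 2.28 / 3.62 × 100 = 63.0 %

63.0 %


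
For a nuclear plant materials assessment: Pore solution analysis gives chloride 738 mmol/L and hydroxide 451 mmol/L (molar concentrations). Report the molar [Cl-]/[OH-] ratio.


Threshold parameter = [Cl-] / [OH-] (molar basis; both in mmol/L, so units cancel)
Ratio = 738 / 451 = 1.64

1.64


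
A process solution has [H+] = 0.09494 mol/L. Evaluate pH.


pH = −log10[H+]
pH = −log10(0.09494) = 1.02

1.02


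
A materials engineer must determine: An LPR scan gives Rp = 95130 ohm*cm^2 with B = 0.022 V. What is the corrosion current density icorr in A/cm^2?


Apply the Stern-Geary relation: icorr = B / Rp
icorr = 0.022 / 95130 = 2.313×10^-7 A/cm^2

2.313×10^-7 A/cm^2


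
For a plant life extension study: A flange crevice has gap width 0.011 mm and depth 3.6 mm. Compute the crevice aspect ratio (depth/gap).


Aspect ratio = depth / gap
Ratio = 3.6 / 0.011 = 327.3

327.3


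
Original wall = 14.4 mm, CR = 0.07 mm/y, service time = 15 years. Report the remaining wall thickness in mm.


Remaining wall = original − CR × time
t = 14.4 − 0.07*15 = 14.4 − 1.05 = 13.35 mm

13.35 mm


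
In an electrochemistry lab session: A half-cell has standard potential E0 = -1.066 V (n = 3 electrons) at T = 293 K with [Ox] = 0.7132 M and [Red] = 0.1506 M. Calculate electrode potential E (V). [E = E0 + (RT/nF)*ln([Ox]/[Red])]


Apply the Nernst equation: E = E0 + (RT/nF)*ln([Ox]/[Red])
Step 1: RT/nF = 8.314*293/(3*96485) = 0.00841582 V
Step 2: [Ox]/[Red] = 0.7132/0.1506 = 4.735724
Step 3: ln(4.735724) = 1.555135
Step 4: correction = 0.00841582 * 1.555135 = 0.013 V
E = -1.066 + 0.013 = -1.053 V

-1.053 V


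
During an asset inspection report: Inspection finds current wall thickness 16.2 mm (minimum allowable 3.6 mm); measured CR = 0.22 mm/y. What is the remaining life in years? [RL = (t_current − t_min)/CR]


Apply the remaining-life relation: RL = (t_current − t_min) / CR
RL = (16.2 − 3.6) / 0.22 = 12.6 / 0.22 = 57.3 years

57.3 years


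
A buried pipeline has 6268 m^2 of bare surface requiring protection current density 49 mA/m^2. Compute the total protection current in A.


I = area * current density, then convert mA → A (÷1000)
I = 6268 * 49 / 1000 = 307.13 A

307.13 A


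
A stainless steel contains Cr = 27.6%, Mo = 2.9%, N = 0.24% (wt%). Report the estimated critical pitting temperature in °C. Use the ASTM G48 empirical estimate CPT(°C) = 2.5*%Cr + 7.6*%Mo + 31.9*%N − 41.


Apply the ASTM G48 empirical CPT estimate: CPT(°C) = 2.5*%Cr + 7.6*%Mo + 31.9*%N − 41
2.5*27.6 = 69; 7.6*2.9 = 22.04; 31.9*0.24 = 7.656
CPT = 69 + 22.04 + 7.656 − 41 = 57.696 °C
Rounded to 0.1 °C: CPT ≈ 57.7 °C

57.7 °C


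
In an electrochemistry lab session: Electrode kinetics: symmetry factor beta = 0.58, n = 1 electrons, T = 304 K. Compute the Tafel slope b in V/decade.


Apply the Tafel slope relation: b = 2.303*R*T/(beta*n*F)
Numerator: 2.303 * 8.314 * 304 = 5820.73
Denominator: 0.58 * 1 * 96485 = 55961.3
b = 5820.73 / 55961.3 = 0.104 V/decade

0.104 V/decade


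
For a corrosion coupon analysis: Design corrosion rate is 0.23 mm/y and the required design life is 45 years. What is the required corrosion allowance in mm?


Corrosion allowance = CR × design life
CA = 0.23 * 45 = 10.35 mm

10.35 mm


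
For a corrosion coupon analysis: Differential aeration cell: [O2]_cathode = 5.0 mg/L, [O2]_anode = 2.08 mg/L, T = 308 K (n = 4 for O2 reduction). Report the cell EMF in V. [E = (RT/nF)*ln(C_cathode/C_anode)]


Apply the Nernst concentration-cell relation: E = (RT/nF)*ln(C_cathode/C_anode)
RT/nF = 8.314*308/(4*96485) = 0.006635 V
ln(5.0/2.08) = 0.87707
E = 0.006635 * 0.87707 = 0.00582 V

0.00582 V


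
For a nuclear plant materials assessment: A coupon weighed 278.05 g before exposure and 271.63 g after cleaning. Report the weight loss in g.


Weight loss = initial − final
WL = 278.05 − 271.63 = 6.42 g

6.42 g


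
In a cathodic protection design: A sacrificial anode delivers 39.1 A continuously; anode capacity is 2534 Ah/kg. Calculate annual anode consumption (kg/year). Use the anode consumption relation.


Annual consumption = current * hours per year / capacity
Rate = 39.1 * 8760 / 2534 = 135.2 kg/year

135.2 kg/year


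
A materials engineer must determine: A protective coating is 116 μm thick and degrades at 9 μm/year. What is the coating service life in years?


Service life = thickness / degradation rate
Life = 116 / 9 = 12.9 years

12.9 years


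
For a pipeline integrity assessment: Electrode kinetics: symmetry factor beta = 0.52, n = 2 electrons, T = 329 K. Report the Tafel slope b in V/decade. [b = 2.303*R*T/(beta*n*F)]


Apply the Tafel slope relation: b = 2.303*R*T/(beta*n*F)
Numerator: 2.303 * 8.314 * 329 = 6299.41
Denominator: 0.52 * 2 * 96485 = 100344.4
b = 6299.41 / 100344.4 = 0.063 V/decade

0.063 V/decade


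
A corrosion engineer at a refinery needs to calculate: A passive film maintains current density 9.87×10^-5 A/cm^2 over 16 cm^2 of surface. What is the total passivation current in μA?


I = i_pass * A, then convert A → μA (×10^6)
I = 9.87×10^-5 * 16 * 10^6 = 1579.2 μA

1579.2 μA


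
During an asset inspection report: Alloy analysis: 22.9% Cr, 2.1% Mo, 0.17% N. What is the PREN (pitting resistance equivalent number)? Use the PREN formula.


Apply the PREN formula: PREN = Cr + 3.3*Mo + 16*N
PREN = 22.9 + 3.3*2.1 + 16*0.17
PREN = 22.9 + 6.93 + 2.72 = 32.55

32.55


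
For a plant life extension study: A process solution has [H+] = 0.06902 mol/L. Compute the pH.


pH = −log10[H+]
pH = −log10(0.06902) = 1.16

1.16


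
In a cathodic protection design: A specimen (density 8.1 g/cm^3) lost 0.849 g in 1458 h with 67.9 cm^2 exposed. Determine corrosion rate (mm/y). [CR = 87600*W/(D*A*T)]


Apply the mm/y weight-loss relation: CR = 87600 * W / (D * A * T)
Numerator: 87600 * 0.849 = 74372.4
Denominator: 8.1 * 67.9 * 1458 = 801885.42
CR = 74372.4 / 801885.42 = 0.09275 mm/y

0.09275 mm/y


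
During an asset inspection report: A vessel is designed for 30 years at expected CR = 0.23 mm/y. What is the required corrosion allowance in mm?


Corrosion allowance = CR × design life
CA = 0.23 * 30 = 6.9 mm

6.9 mm


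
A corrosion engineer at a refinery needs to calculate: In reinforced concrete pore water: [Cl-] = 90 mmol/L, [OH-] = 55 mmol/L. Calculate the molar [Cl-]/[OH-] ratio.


Threshold parameter = [Cl-] / [OH-] (molar basis; both in mmol/L, so units cancel)
Ratio = 90 / 55 = 1.64

1.64


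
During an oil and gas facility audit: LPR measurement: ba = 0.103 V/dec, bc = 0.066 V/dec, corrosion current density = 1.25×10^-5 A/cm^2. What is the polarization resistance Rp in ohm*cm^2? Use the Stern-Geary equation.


Apply the Stern-Geary equation: Rp = ba*bc / (2.303*icorr*(ba+bc))
ba*bc = 0.103*0.066 = 0.006798
ba+bc = 0.169; 2.303*icorr*(ba+bc) = 2.303*1.25×10^-5*0.169 = 4.8650875×10^-6
Rp = 0.006798 / 4.8650875×10^-6 = 1397.3 ohm*cm^2

1397.3 ohm*cm^2


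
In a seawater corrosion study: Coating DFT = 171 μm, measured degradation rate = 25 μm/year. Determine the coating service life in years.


Service life = thickness / degradation rate
Life = 171 / 25 = 6.8 years

6.8 years


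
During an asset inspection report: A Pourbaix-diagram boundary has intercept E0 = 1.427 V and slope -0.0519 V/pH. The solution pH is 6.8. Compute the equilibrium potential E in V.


Apply the Pourbaix line equation: E = E0 + slope*pH
E = 1.427 + (-0.0519)*6.8 = 1.427 + (-0.35292) = 1.07408 V
Rounded to 3 decimal places: E = 1.074 V

1.074 V


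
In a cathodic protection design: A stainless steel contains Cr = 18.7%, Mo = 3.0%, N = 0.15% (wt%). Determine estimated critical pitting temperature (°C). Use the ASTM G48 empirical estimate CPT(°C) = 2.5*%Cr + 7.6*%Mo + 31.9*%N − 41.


Apply the ASTM G48 empirical CPT estimate: CPT(°C) = 2.5*%Cr + 7.6*%Mo + 31.9*%N − 41
2.5*18.7 = 46.75; 7.6*3.0 = 22.8; 31.9*0.15 = 4.785
CPT = 46.75 + 22.8 + 4.785 − 41 = 33.335 °C
Rounded to 0.1 °C: CPT ≈ 33.3 °C

33.3 °C


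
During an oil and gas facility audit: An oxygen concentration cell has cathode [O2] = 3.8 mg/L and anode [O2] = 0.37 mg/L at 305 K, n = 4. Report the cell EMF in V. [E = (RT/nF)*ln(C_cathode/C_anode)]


Apply the Nernst concentration-cell relation: E = (RT/nF)*ln(C_cathode/C_anode)
RT/nF = 8.314*305/(4*96485) = 0.00657037 V
ln(3.8/0.37) = 2.32925
E = 0.00657037 * 2.32925 = 0.0153 V

0.0153 V


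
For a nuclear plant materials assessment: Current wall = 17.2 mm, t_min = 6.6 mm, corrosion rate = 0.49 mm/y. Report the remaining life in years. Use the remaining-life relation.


Apply the remaining-life relation: RL = (t_current − t_min) / CR
RL = (17.2 − 6.6) / 0.49 = 10.6 / 0.49 = 21.6 years

21.6 years


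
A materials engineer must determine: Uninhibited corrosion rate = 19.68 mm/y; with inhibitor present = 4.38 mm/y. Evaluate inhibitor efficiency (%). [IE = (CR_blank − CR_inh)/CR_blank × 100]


Apply the inhibitor-efficiency definition: IE = (CR_blank − CR_inh)/CR_blank × 100
IE = (19.68 − 4.38) / 19.68 × 100
IE = 15.3 / 19.68 × 100 = 77.7 %

77.7 %


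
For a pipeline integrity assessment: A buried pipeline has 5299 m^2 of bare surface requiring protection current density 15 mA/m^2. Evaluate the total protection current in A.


I = area * current density, then convert mA → A (÷1000)
I = 5299 * 15 / 1000 = 79.49 A

79.49 A


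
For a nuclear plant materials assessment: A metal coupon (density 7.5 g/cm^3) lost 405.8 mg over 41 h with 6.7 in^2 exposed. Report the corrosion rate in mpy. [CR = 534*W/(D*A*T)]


Apply the mpy weight-loss relation: CR = 534 * W / (D * A * T)
Numerator: 534 * 405.8 = 216697.2
Denominator: 7.5 * 6.7 * 41 = 2060.25
CR = 216697.2 / 2060.25 = 105.18 mpy

105.18 mpy


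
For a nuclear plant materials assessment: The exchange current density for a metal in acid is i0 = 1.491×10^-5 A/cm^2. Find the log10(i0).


i0 = 1.491×10^-5 A/cm^2
log10(i0) = -4.827

-4.827


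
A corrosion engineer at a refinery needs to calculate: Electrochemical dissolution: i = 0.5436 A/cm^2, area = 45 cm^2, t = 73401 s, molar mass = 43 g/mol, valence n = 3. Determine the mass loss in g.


Apply Faraday's law: m = i*A*t*M / (n*F)
Total charge passed Q = i*A*t = 0.5436*45*73401 = 1795535.262 C
m = Q*M/(n*F) = 1795535.262*43/(3*96485) = 266.73582 g

266.73582 g


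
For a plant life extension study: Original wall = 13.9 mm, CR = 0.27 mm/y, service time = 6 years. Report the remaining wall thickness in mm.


Remaining wall = original − CR × time
t = 13.9 − 0.27*6 = 13.9 − 1.62 = 12.28 mm

12.28 mm


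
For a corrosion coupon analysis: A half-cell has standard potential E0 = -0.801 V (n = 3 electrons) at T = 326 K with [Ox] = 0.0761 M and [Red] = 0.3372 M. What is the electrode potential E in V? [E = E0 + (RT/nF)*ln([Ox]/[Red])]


Apply the Nernst equation: E = E0 + (RT/nF)*ln([Ox]/[Red])
Step 1: RT/nF = 8.314*326/(3*96485) = 0.00936368 V
Step 2: [Ox]/[Red] = 0.0761/0.3372 = 0.225682
Step 3: ln(0.225682) = -1.488628
Step 4: correction = 0.00936368 * -1.488628 = -0.014 V
E = -0.801 + -0.014 = -0.815 V

-0.815 V


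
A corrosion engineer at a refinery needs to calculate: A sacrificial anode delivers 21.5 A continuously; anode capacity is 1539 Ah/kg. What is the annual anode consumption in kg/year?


Annual consumption = current * hours per year / capacity
Rate = 21.5 * 8760 / 1539 = 122.4 kg/year

122.4 kg/year


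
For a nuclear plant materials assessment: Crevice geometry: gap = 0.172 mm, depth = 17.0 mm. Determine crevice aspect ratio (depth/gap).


Aspect ratio = depth / gap
Ratio = 17.0 / 0.172 = 98.8

98.8


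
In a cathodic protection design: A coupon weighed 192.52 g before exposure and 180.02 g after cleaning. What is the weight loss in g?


Weight loss = initial − final
WL = 192.52 − 180.02 = 12.5 g

12.5 g


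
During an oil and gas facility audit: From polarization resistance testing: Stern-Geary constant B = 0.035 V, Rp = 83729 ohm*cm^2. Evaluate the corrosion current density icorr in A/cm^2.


Apply the Stern-Geary relation: icorr = B / Rp
icorr = 0.035 / 83729 = 4.18×10^-7 A/cm^2

4.18×10^-7 A/cm^2


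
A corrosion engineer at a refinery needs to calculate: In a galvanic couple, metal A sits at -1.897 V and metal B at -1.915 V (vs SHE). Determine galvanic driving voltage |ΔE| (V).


Driving voltage is the absolute potential difference.
|ΔE| = |-1.897 − (-1.915)| = 0.018 V

0.018 V


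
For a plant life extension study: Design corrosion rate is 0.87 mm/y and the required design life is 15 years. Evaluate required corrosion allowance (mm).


Corrosion allowance = CR × design life
CA = 0.87 * 15 = 13.05 mm

13.05 mm


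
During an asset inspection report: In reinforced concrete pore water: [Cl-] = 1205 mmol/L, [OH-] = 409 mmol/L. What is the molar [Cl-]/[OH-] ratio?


Threshold parameter = [Cl-] / [OH-] (molar basis; both in mmol/L, so units cancel)
Ratio = 1205 / 409 = 2.95

2.95


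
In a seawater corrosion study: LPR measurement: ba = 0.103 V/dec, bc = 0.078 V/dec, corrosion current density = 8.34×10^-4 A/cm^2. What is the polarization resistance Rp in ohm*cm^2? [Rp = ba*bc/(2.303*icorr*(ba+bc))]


Apply the Stern-Geary equation: Rp = ba*bc / (2.303*icorr*(ba+bc))
ba*bc = 0.103*0.078 = 0.008034
ba+bc = 0.181; 2.303*icorr*(ba+bc) = 2.303*8.34×10^-4*0.181 = 3.4764706×10^-4
Rp = 0.008034 / 3.4764706×10^-4 = 23.1 ohm*cm^2

23.1 ohm*cm^2


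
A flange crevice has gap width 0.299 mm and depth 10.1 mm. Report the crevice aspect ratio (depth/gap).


Aspect ratio = depth / gap
Ratio = 10.1 / 0.299 = 33.8

33.8


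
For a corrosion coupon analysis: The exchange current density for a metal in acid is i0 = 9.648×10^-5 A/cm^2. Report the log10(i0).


i0 = 9.648×10^-5 A/cm^2
log10(i0) = -4.016

-4.016
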